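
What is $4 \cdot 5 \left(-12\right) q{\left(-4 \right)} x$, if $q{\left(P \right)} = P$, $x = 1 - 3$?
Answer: $-1920$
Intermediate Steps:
$x = -2$
$4 \cdot 5 \left(-12\right) q{\left(-4 \right)} x = 4 \cdot 5 \left(-12\right) \left(\left(-4\right) \left(-2\right)\right) = 20 \left(-12\right) 8 = \left(-240\right) 8 = -1920$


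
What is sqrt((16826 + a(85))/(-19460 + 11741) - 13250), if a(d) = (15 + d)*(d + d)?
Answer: 4*I*sqrt(49358458509)/7719 ≈ 115.13*I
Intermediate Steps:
a(d) = 2*d*(15 + d) (a(d) = (15 + d)*(2*d) = 2*d*(15 + d))
sqrt((16826 + a(85))/(-19460 + 11741) - 13250) = sqrt((16826 + 2*85*(15 + 85))/(-19460 + 11741) - 13250) = sqrt((16826 + 2*85*100)/(-7719) - 13250) = sqrt((16826 + 17000)*(-1/7719) - 13250) = sqrt(33826*(-1/7719) - 13250) = sqrt(-33826/7719 - 13250) = sqrt(-102310576/7719) = 4*I*sqrt(49358458509)/7719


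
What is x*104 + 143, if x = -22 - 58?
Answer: -8177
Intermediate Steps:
x = -80
x*104 + 143 = -80*104 + 143 = -8320 + 143 = -8177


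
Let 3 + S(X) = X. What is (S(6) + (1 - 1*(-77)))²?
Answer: 6561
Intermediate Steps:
S(X) = -3 + X
(S(6) + (1 - 1*(-77)))² = ((-3 + 6) + (1 - 1*(-77)))² = (3 + (1 + 77))² = (3 + 78)² = 81² = 6561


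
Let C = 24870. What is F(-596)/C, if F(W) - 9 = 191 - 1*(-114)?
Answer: 157/12435 ≈ 0.012626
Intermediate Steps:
F(W) = 314 (F(W) = 9 + (191 - 1*(-114)) = 9 + (191 + 114) = 9 + 305 = 314)
F(-596)/C = 314/24870 = 314*(1/24870) = 157/12435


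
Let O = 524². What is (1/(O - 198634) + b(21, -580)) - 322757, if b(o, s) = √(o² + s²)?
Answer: -24510812093/75942 + √336841 ≈ -3.2218e+5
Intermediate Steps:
O = 274576
(1/(O - 198634) + b(21, -580)) - 322757 = (1/(274576 - 198634) + √(21² + (-580)²)) - 322757 = (1/75942 + √(441 + 336400)) - 322757 = (1/75942 + √336841) - 322757 = -24510812093/75942 + √336841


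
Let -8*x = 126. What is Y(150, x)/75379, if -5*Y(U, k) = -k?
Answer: -63/1507580 ≈ -4.1789e-5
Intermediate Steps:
x = -63/4 (x = -⅛*126 = -63/4 ≈ -15.750)
Y(U, k) = k/5 (Y(U, k) = -(-1)*k/5 = k/5)
Y(150, x)/75379 = ((⅕)*(-63/4))/75379 = -63/20*1/75379 = -63/1507580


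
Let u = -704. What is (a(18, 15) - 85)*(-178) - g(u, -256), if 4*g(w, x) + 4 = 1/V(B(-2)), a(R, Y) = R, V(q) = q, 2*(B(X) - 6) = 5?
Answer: 405517/34 ≈ 11927.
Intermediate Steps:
B(X) = 17/2 (B(X) = 6 + (1/2)*5 = 6 + 5/2 = 17/2)
g(w, x) = -33/34 (g(w, x) = -1 + 1/(4*(17/2)) = -1 + (1/4)*(2/17) = -1 + 1/34 = -33/34)
(a(18, 15) - 85)*(-178) - g(u, -256) = (18 - 85)*(-178) - 1*(-33/34) = -67*(-178) + 33/34 = 11926 + 33/34 = 405517/34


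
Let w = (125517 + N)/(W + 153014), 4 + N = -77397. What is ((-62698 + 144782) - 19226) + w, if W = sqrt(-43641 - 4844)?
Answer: 1471722628083922/23413332681 - 48116*I*sqrt(48485)/23413332681 ≈ 62858.0 - 0.00045251*I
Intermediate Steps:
N = -77401 (N = -4 - 77397 = -77401)
W = I*sqrt(48485) (W = sqrt(-48485) = I*sqrt(48485) ≈ 220.19*I)
w = 48116/(153014 + I*sqrt(48485)) (w = (125517 - 77401)/(I*sqrt(48485) + 153014) = 48116/(153014 + I*sqrt(48485)) ≈ 0.31445 - 0.00045251*I)
((-62698 + 144782) - 19226) + w = ((-62698 + 144782) - 19226) + (7362421624/23413332681 - 48116*I*sqrt(48485)/23413332681) = (82084 - 19226) + (7362421624/23413332681 - 48116*I*sqrt(48485)/23413332681) = 62858 + (7362421624/23413332681 - 48116*I*sqrt(48485)/23413332681) = 1471722628083922/23413332681 - 48116*I*sqrt(48485)/23413332681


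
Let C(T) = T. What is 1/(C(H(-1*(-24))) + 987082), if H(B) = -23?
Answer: 1/987059 ≈ 1.0131e-6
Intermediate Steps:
1/(C(H(-1*(-24))) + 987082) = 1/(-23 + 987082) = 1/987059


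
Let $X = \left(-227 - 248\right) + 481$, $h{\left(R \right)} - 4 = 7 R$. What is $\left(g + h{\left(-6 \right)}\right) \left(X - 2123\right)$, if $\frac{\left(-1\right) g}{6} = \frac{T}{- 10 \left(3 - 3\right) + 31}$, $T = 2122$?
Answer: $\frac{29447470}{31} \approx 9.4992 \cdot 10^{5}$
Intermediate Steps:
$h{\left(R \right)} = 4 + 7 R$
$X = 6$ ($X = -475 + 481 = 6$)
$g = - \frac{12732}{31}$ ($g = - 6 \frac{2122}{- 10 \left(3 - 3\right) + 31} = - 6 \frac{2122}{\left(-10\right) 0 + 31} = - 6 \frac{2122}{0 + 31} = - 6 \cdot \frac{2122}{31} = - 6 \cdot 2122 \cdot \frac{1}{31} = \left(-6\right) \frac{2122}{31} = - \frac{12732}{31} \approx -410.71$)
$\left(g + h{\left(-6 \right)}\right) \left(X - 2123\right) = \left(- \frac{12732}{31} + \left(4 + 7 \left(-6\right)\right)\right) \left(6 - 2123\right) = \left(- \frac{12732}{31} + \left(4 - 42\right)\right) \left(-2117\right) = \left(- \frac{12732}{31} - 38\right) \left(-2117\right) = \left(- \frac{13910}{31}\right) \left(-2117\right) = \frac{29447470}{31}$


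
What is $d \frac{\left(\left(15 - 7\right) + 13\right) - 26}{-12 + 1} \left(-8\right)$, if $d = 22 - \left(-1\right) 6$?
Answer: $- \frac{1120}{11} \approx -101.82$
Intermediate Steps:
$d = 28$ ($d = 22 - -6 = 22 + 6 = 28$)
$d \frac{\left(\left(15 - 7\right) + 13\right) - 26}{-12 + 1} \left(-8\right) = 28 \frac{\left(\left(15 - 7\right) + 13\right) - 26}{-12 + 1} \left(-8\right) = 28 \frac{\left(8 + 13\right) - 26}{-11} \left(-8\right) = 28 \left(21 - 26\right) \left(- \frac{1}{11}\right) \left(-8\right) = 28 \left(\left(-5\right) \left(- \frac{1}{11}\right)\right) \left(-8\right) = 28 \cdot \frac{5}{11} \left(-8\right) = \frac{140}{11} \left(-8\right) = - \frac{1120}{11}$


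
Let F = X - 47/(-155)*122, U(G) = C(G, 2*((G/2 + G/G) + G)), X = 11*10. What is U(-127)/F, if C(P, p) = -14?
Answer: -1085/11392 ≈ -0.095242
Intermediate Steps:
X = 110
U(G) = -14
F = 22784/155 (F = 110 - 47/(-155)*122 = 110 - 47*(-1/155)*122 = 110 + (47/155)*122 = 110 + 5734/155 = 22784/155 ≈ 146.99)
U(-127)/F = -14/22784/155 = -14*155/22784 = -1085/11392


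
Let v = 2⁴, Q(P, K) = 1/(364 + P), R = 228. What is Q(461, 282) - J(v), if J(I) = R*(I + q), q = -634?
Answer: 116245801/825 ≈ 1.4090e+5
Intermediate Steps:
v = 16
J(I) = -144552 + 228*I (J(I) = 228*(I - 634) = 228*(-634 + I) = -144552 + 228*I)
Q(461, 282) - J(v) = 1/(364 + 461) - (-144552 + 228*16) = 1/825 - (-144552 + 3648) = 1/825 - 1*(-140904) = 1/825 + 140904 = 116245801/825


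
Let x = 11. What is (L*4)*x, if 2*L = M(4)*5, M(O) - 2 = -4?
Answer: -220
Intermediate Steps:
M(O) = -2 (M(O) = 2 - 4 = -2)
L = -5 (L = (-2*5)/2 = (1/2)*(-10) = -5)
(L*4)*x = -5*4*11 = -20*11 = -220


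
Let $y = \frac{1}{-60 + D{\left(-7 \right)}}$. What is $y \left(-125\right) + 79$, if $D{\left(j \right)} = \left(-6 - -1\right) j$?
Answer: $84$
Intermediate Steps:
$D{\left(j \right)} = - 5 j$ ($D{\left(j \right)} = \left(-6 + 1\right) j = - 5 j$)
$y = - \frac{1}{25}$ ($y = \frac{1}{-60 - -35} = \frac{1}{-60 + 35} = \frac{1}{-25} = - \frac{1}{25} \approx -0.04$)
$y \left(-125\right) + 79 = \left(- \frac{1}{25}\right) \left(-125\right) + 79 = 5 + 79 = 84$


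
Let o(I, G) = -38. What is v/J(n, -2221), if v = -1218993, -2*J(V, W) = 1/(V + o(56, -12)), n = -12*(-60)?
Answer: 1662706452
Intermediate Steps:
n = 720
J(V, W) = -1/(2*(-38 + V)) (J(V, W) = -1/(2*(V - 38)) = -1/(2*(-38 + V)))
v/J(n, -2221) = -1218993/((-1/(-76 + 2*720))) = -1218993/((-1/(-76 + 1440))) = -1218993/((-1/1364)) = -1218993/((-1*1/1364)) = -1218993/(-1/1364) = -1218993*(-1364) = 1662706452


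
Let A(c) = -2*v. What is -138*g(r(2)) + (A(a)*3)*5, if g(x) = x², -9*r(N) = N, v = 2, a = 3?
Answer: -1804/27 ≈ -66.815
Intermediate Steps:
r(N) = -N/9
A(c) = -4 (A(c) = -2*2 = -4)
-138*g(r(2)) + (A(a)*3)*5 = -138*(-⅑*2)² - 4*3*5 = -138*(-2/9)² - 12*5 = -138*4/81 - 60 = -184/27 - 60 = -1804/27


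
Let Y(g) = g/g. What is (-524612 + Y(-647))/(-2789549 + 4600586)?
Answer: -524611/1811037 ≈ -0.28967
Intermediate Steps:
Y(g) = 1
(-524612 + Y(-647))/(-2789549 + 4600586) = (-524612 + 1)/(-2789549 + 4600586) = -524611/1811037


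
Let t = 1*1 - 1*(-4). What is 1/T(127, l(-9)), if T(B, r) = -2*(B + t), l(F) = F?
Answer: -1/264 ≈ -0.0037879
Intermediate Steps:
t = 5 (t = 1 + 4 = 5)
T(B, r) = -10 - 2*B (T(B, r) = -2*(B + 5) = -2*(5 + B) = -10 - 2*B)
1/T(127, l(-9)) = 1/(-10 - 2*127) = 1/(-10 - 254) = 1/(-264) = -1/264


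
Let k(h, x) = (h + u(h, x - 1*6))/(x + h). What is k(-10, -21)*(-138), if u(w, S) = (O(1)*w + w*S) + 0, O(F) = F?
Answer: 34500/31 ≈ 1112.9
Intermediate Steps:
u(w, S) = w + S*w (u(w, S) = (1*w + w*S) + 0 = (w + S*w) + 0 = w + S*w)
k(h, x) = (h + h*(-5 + x))/(h + x) (k(h, x) = (h + h*(1 + (x - 1*6)))/(x + h) = (h + h*(1 + (x - 6)))/(h + x) = (h + h*(1 + (-6 + x)))/(h + x) = (h + h*(-5 + x))/(h + x))
k(-10, -21)*(-138) = -10*(-4 - 21)/(-10 - 21)*(-138) = -10*(-25)/(-31)*(-138) = -10*(-1/31)*(-25)*(-138) = -250/31*(-138) = 34500/31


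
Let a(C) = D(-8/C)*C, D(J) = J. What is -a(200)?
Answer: 8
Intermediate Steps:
a(C) = -8 (a(C) = (-8/C)*C = -8)
-a(200) = -1*(-8) = 8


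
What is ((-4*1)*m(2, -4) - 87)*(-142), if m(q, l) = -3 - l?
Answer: 12922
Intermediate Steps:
((-4*1)*m(2, -4) - 87)*(-142) = ((-4*1)*(-3 - 1*(-4)) - 87)*(-142) = (-4*(-3 + 4) - 87)*(-142) = (-4*1 - 87)*(-142) = (-4 - 87)*(-142) = -91*(-142) = 12922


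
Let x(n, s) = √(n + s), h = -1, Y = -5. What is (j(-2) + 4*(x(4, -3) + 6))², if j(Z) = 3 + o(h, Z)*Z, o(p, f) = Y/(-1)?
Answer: 441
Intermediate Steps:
o(p, f) = 5 (o(p, f) = -5/(-1) = -5*(-1) = 5)
j(Z) = 3 + 5*Z
(j(-2) + 4*(x(4, -3) + 6))² = ((3 + 5*(-2)) + 4*(√(4 - 3) + 6))² = ((3 - 10) + 4*(√1 + 6))² = (-7 + 4*(1 + 6))² = (-7 + 4*7)² = (-7 + 28)² = 21² = 441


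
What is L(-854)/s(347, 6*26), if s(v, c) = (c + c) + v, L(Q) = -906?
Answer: -906/659 ≈ -1.3748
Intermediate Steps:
s(v, c) = v + 2*c (s(v, c) = 2*c + v = v + 2*c)
L(-854)/s(347, 6*26) = -906/(347 + 2*(6*26)) = -906/(347 + 2*156) = -906/(347 + 312) = -906/659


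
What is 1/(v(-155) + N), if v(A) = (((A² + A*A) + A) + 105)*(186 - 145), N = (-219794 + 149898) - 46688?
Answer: 1/1851416 ≈ 5.4013e-7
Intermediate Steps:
N = -116584 (N = -69896 - 46688 = -116584)
v(A) = 4305 + 41*A + 82*A² (v(A) = (((A² + A²) + A) + 105)*41 = ((2*A² + A) + 105)*41 = ((A + 2*A²) + 105)*41 = (105 + A + 2*A²)*41 = 4305 + 41*A + 82*A²)
1/(v(-155) + N) = 1/((4305 + 41*(-155) + 82*(-155)²) - 116584) = 1/((4305 - 6355 + 82*24025) - 116584) = 1/((4305 - 6355 + 1970050) - 116584) = 1/(1968000 - 116584) = 1/1851416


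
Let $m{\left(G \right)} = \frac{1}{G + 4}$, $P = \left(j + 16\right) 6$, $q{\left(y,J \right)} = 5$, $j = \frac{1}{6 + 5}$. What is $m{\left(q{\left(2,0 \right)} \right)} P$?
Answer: $\frac{118}{11} \approx 10.727$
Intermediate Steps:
$j = \frac{1}{11} \approx 0.090909$
$P = \frac{1062}{11}$ ($P = \left(\frac{1}{11} + 16\right) 6 = \frac{177}{11} \cdot 6 = \frac{1062}{11} \approx 96.545$)
$m{\left(G \right)} = \frac{1}{4 + G}$
$m{\left(q{\left(2,0 \right)} \right)} P = \frac{1}{4 + 5} \cdot \frac{1062}{11} = \frac{1}{9} \cdot \frac{1062}{11} = \frac{118}{11}$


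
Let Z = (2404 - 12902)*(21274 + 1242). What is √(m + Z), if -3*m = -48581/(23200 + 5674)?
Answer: I*√1773594041647680330/86622 ≈ 15374.0*I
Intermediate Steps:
m = 48581/86622 (m = -(-48581)/(3*(23200 + 5674)) = -(-48581)/(3*28874) = -⅓*(-48581/28874) = 48581/86622 ≈ 0.56084)
Z = -236372968 (Z = -10498*22516 = -236372968)
√(m + Z) = √(48581/86622 - 236372968) = √(-20475099185515/86622) = I*√1773594041647680330/86622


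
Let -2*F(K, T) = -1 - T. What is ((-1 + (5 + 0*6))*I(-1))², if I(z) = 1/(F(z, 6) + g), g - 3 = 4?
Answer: 64/441 ≈ 0.14512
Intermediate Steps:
F(K, T) = ½ + T/2 (F(K, T) = -(-1 - T)/2 = ½ + T/2)
g = 7 (g = 3 + 4 = 7)
I(z) = 2/21 (I(z) = 1/((½ + (½)*6) + 7) = 1/((½ + 3) + 7) = 1/(7/2 + 7) = 1/(21/2) = 2/21)
((-1 + (5 + 0*6))*I(-1))² = ((-1 + (5 + 0*6))*(2/21))² = ((-1 + (5 + 0))*(2/21))² = ((-1 + 5)*(2/21))² = (4*(2/21))² = (8/21)² = 64/441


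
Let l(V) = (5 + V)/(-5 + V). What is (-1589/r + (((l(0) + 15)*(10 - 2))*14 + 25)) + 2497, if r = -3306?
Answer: 13523129/3306 ≈ 4090.5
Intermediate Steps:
l(V) = (5 + V)/(-5 + V)
(-1589/r + (((l(0) + 15)*(10 - 2))*14 + 25)) + 2497 = (-1589/(-3306) + ((((5 + 0)/(-5 + 0) + 15)*(10 - 2))*14 + 25)) + 2497 = (-1589*(-1/3306) + (((5/(-5) + 15)*8)*14 + 25)) + 2497 = (1589/3306 + (((-⅕*5 + 15)*8)*14 + 25)) + 2497 = (1589/3306 + (((-1 + 15)*8)*14 + 25)) + 2497 = (1589/3306 + ((14*8)*14 + 25)) + 2497 = (1589/3306 + (112*14 + 25)) + 2497 = (1589/3306 + (1568 + 25)) + 2497 = (1589/3306 + 1593) + 2497 = 5268047/3306 + 2497 = 13523129/3306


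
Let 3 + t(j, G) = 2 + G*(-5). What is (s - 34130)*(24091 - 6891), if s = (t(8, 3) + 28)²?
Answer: -584559200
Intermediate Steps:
t(j, G) = -1 - 5*G (t(j, G) = -3 + (2 + G*(-5)) = -3 + (2 - 5*G) = -1 - 5*G)
s = 144 (s = ((-1 - 5*3) + 28)² = ((-1 - 15) + 28)² = (-16 + 28)² = 12² = 144)
(s - 34130)*(24091 - 6891) = (144 - 34130)*(24091 - 6891) = -33986*17200 = -584559200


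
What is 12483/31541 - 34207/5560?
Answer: -1009517507/175367960 ≈ -5.7566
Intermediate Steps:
12483/31541 - 34207/5560 = -1009517507/175367960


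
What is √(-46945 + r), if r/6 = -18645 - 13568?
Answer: I*√240223 ≈ 490.13*I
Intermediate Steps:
r = -193278 (r = 6*(-18645 - 13568) = 6*(-32213) = -193278)
√(-46945 + r) = √(-46945 - 193278) = √(-240223) = I*√240223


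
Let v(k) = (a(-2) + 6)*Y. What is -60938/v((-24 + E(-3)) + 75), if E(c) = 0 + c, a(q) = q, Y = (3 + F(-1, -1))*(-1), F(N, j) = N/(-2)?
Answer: 30469/7 ≈ 4352.7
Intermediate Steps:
F(N, j) = -N/2 (F(N, j) = N*(-½) = -N/2)
Y = -7/2 (Y = (3 - ½*(-1))*(-1) = (3 + ½)*(-1) = (7/2)*(-1) = -7/2 ≈ -3.5000)
E(c) = c
v(k) = -14 (v(k) = (-2 + 6)*(-7/2) = 4*(-7/2) = -14)
-60938/v((-24 + E(-3)) + 75) = -60938/(-14) = -60938*(-1/14) = 30469/7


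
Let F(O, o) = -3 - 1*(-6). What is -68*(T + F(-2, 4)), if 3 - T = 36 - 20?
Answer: 680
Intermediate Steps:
F(O, o) = 3 (F(O, o) = -3 + 6 = 3)
T = -13 (T = 3 - (36 - 20) = 3 - 1*16 = 3 - 16 = -13)
-68*(T + F(-2, 4)) = -68*(-13 + 3) = -68*(-10) = 680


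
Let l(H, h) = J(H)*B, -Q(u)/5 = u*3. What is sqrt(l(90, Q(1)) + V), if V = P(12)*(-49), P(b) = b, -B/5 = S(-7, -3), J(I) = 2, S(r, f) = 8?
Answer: 2*I*sqrt(167) ≈ 25.846*I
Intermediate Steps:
B = -40 (B = -5*8 = -40)
Q(u) = -15*u (Q(u) = -5*u*3 = -15*u)
l(H, h) = -80 (l(H, h) = 2*(-40) = -80)
V = -588 (V = 12*(-49) = -588)
sqrt(l(90, Q(1)) + V) = sqrt(-80 - 588) = sqrt(-668) = 2*I*sqrt(167)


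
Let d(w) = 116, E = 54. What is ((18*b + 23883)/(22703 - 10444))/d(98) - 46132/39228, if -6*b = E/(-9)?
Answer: -16166036345/13945985508 ≈ -1.1592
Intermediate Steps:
b = 1 (b = -9/(-9) = -9*(-1)/9 = -1/6*(-6) = 1)
((18*b + 23883)/(22703 - 10444))/d(98) - 46132/39228 = ((18*1 + 23883)/(22703 - 10444))/116 - 46132/39228 = ((18 + 23883)/12259)*(1/116) - 46132*1/39228 = (23901*(1/12259))*(1/116) - 11533/9807 = (23901/12259)*(1/116) - 11533/9807 = 23901/1422044 - 11533/9807 = -16166036345/13945985508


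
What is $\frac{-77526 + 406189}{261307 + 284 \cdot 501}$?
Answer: $\frac{328663}{403591} \approx 0.81435$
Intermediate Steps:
$\frac{-77526 + 406189}{261307 + 284 \cdot 501} = \frac{328663}{261307 + 142284} = \frac{328663}{403591}$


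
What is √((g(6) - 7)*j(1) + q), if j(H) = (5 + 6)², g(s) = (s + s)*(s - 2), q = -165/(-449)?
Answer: √1000216646/449 ≈ 70.437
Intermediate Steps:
q = 165/449 (q = -165*(-1/449) = 165/449 ≈ 0.36748)
g(s) = 2*s*(-2 + s) (g(s) = (2*s)*(-2 + s) = 2*s*(-2 + s))
j(H) = 121 (j(H) = 11² = 121)
√((g(6) - 7)*j(1) + q) = √((2*6*(-2 + 6) - 7)*121 + 165/449) = √((2*6*4 - 7)*121 + 165/449) = √((48 - 7)*121 + 165/449) = √(41*121 + 165/449) = √(4961 + 165/449) = √(2227654/449) = √1000216646/449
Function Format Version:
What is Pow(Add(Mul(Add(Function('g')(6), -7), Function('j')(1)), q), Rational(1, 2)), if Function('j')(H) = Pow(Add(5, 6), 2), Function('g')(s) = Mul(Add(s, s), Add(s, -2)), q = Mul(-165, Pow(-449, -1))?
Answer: Mul(Rational(1, 449), Pow(1000216646, Rational(1, 2))) ≈ 70.437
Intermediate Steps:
q = Rational(165, 449) (q = Mul(-165, Rational(-1, 449)) = Rational(165, 449) ≈ 0.36748)
Function('g')(s) = Mul(2, s, Add(-2, s)) (Function('g')(s) = Mul(Mul(2, s), Add(-2, s)) = Mul(2, s, Add(-2, s)))
Function('j')(H) = 121 (Function('j')(H) = Pow(11, 2) = 121)
Pow(Add(Mul(Add(Function('g')(6), -7), Function('j')(1)), q), Rational(1, 2)) = Pow(Add(Mul(Add(Mul(2, 6, Add(-2, 6)), -7), 121), Rational(165, 449)), Rational(1, 2)) = Pow(Add(Mul(Add(Mul(2, 6, 4), -7), 121), Rational(165, 449)), Rational(1, 2)) = Pow(Add(Mul(Add(48, -7), 121), Rational(165, 449)), Rational(1, 2)) = Pow(Add(Mul(41, 121), Rational(165, 449)), Rational(1, 2)) = Pow(Add(4961, Rational(165, 449)), Rational(1, 2)) = Pow(Rational(2227654, 449), Rational(1, 2)) = Mul(Rational(1, 449), Pow(1000216646, Rational(1, 2)))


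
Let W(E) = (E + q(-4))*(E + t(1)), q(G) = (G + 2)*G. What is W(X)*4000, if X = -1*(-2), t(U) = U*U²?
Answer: 120000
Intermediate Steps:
t(U) = U³
X = 2
q(G) = G*(2 + G) (q(G) = (2 + G)*G = G*(2 + G))
W(E) = (1 + E)*(8 + E) (W(E) = (E - 4*(2 - 4))*(E + 1³) = (E - 4*(-2))*(E + 1) = (E + 8)*(1 + E) = (8 + E)*(1 + E) = (1 + E)*(8 + E))
W(X)*4000 = (8 + 2² + 9*2)*4000 = (8 + 4 + 18)*4000 = 30*4000 = 120000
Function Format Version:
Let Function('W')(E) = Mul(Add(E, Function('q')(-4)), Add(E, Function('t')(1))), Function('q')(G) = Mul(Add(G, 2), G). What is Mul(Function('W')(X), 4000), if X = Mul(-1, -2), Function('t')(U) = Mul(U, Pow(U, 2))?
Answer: 120000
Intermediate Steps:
Function('t')(U) = Pow(U, 3)
X = 2
Function('q')(G) = Mul(G, Add(2, G)) (Function('q')(G) = Mul(Add(2, G), G) = Mul(G, Add(2, G)))
Function('W')(E) = Mul(Add(1, E), Add(8, E)) (Function('W')(E) = Mul(Add(E, Mul(-4, Add(2, -4))), Add(E, Pow(1, 3))) = Mul(Add(E, Mul(-4, -2)), Add(E, 1)) = Mul(Add(E, 8), Add(1, E)) = Mul(Add(8, E), Add(1, E)) = Mul(Add(1, E), Add(8, E)))
Mul(Function('W')(X), 4000) = Mul(Add(8, Pow(2, 2), Mul(9, 2)), 4000) = Mul(Add(8, 4, 18), 4000) = Mul(30, 4000) = 120000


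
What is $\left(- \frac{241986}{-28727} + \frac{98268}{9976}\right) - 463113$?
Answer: $- \frac{33178485545301}{71645138} \approx -4.6309 \cdot 10^{5}$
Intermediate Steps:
$\left(- \frac{241986}{-28727} + \frac{98268}{9976}\right) - 463113 = \left(\left(-241986\right) \left(- \frac{1}{28727}\right) + 98268 \cdot \frac{1}{9976}\right) - 463113 = \left(\frac{241986}{28727} + \frac{24567}{2494}\right) - 463113 = \frac{1309249293}{71645138} - 463113 = - \frac{33178485545301}{71645138}$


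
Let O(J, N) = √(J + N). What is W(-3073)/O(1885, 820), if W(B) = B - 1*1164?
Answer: -4237*√2705/2705 ≈ -81.466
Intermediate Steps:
W(B) = -1164 + B (W(B) = B - 1164 = -1164 + B)
W(-3073)/O(1885, 820) = (-1164 - 3073)/(√(1885 + 820)) = -4237*√2705/2705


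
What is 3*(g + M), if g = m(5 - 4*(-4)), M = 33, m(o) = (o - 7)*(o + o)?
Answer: 1863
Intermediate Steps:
m(o) = 2*o*(-7 + o) (m(o) = (-7 + o)*(2*o) = 2*o*(-7 + o))
g = 588 (g = 2*(5 - 4*(-4))*(-7 + (5 - 4*(-4))) = 2*(5 + 16)*(-7 + (5 + 16)) = 2*21*(-7 + 21) = 2*21*14 = 588)
3*(g + M) = 3*(588 + 33) = 3*621 = 1863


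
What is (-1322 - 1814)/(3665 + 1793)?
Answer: -1568/2729 ≈ -0.57457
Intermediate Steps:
(-1322 - 1814)/(3665 + 1793) = -3136/5458 = -3136*1/5458 = -1568/2729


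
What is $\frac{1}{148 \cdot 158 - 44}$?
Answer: $\frac{1}{23340} \approx 4.2845 \cdot 10^{-5}$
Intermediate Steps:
$\frac{1}{148 \cdot 158 - 44} = \frac{1}{23384 - 44} = \frac{1}{23340}$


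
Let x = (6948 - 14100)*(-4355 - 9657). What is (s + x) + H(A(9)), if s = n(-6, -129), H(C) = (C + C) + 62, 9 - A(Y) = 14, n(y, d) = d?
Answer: 100213747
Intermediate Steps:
A(Y) = -5 (A(Y) = 9 - 1*14 = 9 - 14 = -5)
H(C) = 62 + 2*C (H(C) = 2*C + 62 = 62 + 2*C)
x = 100213824 (x = -7152*(-14012) = 100213824)
s = -129
(s + x) + H(A(9)) = (-129 + 100213824) + (62 + 2*(-5)) = 100213695 + (62 - 10) = 100213695 + 52 = 100213747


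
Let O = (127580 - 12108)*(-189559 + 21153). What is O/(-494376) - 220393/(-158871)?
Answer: 128730943482635/3272583729 ≈ 39336.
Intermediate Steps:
O = -19446177632 (O = 115472*(-168406) = -19446177632)
O/(-494376) - 220393/(-158871) = -19446177632/(-494376) - 220393/(-158871) = -19446177632*(-1/494376) - 220393*(-1/158871) = 2430772204/61797 + 220393/158871 = 128730943482635/3272583729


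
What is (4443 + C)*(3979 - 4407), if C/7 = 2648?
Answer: -9835012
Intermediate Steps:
C = 18536 (C = 7*2648 = 18536)
(4443 + C)*(3979 - 4407) = (4443 + 18536)*(3979 - 4407) = 22979*(-428) = -9835012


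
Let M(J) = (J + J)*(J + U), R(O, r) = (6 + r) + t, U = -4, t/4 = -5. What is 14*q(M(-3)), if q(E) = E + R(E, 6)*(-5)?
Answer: 1148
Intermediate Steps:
t = -20 (t = 4*(-5) = -20)
R(O, r) = -14 + r (R(O, r) = (6 + r) - 20 = -14 + r)
M(J) = 2*J*(-4 + J) (M(J) = (J + J)*(J - 4) = (2*J)*(-4 + J) = 2*J*(-4 + J))
q(E) = 40 + E (q(E) = E + (-14 + 6)*(-5) = E - 8*(-5) = E + 40 = 40 + E)
14*q(M(-3)) = 14*(40 + 2*(-3)*(-4 - 3)) = 14*(40 + 2*(-3)*(-7)) = 14*(40 + 42) = 14*82 = 1148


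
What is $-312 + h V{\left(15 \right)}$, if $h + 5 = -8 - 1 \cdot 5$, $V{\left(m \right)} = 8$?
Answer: $-456$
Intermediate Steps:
$h = -18$ ($h = -5 - \left(8 + 1 \cdot 5\right) = -5 - 13 = -18$)
$-312 + h V{\left(15 \right)} = -312 - 144 = -456$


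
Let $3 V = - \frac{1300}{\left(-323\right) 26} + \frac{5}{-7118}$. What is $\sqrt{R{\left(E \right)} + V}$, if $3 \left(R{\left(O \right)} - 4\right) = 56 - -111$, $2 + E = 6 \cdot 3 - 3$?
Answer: $\frac{\sqrt{2840985449153322}}{6897342} \approx 7.7277$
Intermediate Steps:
$V = \frac{118095}{2299114}$ ($V = \frac{- \frac{1300}{\left(-323\right) 26} + \frac{5}{-7118}}{3} = \frac{- \frac{1300}{-8398} + 5 \left(- \frac{1}{7118}\right)}{3} = \frac{\left(-1300\right) \left(- \frac{1}{8398}\right) - \frac{5}{7118}}{3} = \frac{\frac{50}{323} - \frac{5}{7118}}{3} = \frac{1}{3} \cdot \frac{354285}{2299114} = \frac{118095}{2299114} \approx 0.051365$)
$E = 13$ ($E = -2 + \left(6 \cdot 3 - 3\right) = -2 + \left(18 - 3\right) = -2 + 15 = 13$)
$R{\left(O \right)} = \frac{179}{3}$ ($R{\left(O \right)} = 4 + \frac{56 - -111}{3} = 4 + \frac{56 + 111}{3} = 4 + \frac{1}{3} \cdot 167 = 4 + \frac{167}{3} = \frac{179}{3}$)
$\sqrt{R{\left(E \right)} + V} = \sqrt{\frac{179}{3} + \frac{118095}{2299114}} = \sqrt{\frac{411895691}{6897342}} = \frac{\sqrt{2840985449153322}}{6897342}$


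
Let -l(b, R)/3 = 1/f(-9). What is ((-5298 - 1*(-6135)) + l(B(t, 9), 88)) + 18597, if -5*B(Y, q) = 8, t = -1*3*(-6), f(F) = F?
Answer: 58303/3 ≈ 19434.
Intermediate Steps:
t = 18 (t = -3*(-6) = 18)
B(Y, q) = -8/5 (B(Y, q) = -1/5*8 = -8/5)
l(b, R) = 1/3 (l(b, R) = -3/(-9) = -3*(-1/9) = 1/3)
((-5298 - 1*(-6135)) + l(B(t, 9), 88)) + 18597 = ((-5298 - 1*(-6135)) + 1/3) + 18597 = ((-5298 + 6135) + 1/3) + 18597 = (837 + 1/3) + 18597 = 2512/3 + 18597 = 58303/3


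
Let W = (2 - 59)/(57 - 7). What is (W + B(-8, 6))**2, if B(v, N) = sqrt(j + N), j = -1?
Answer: 15749/2500 - 57*sqrt(5)/25 ≈ 1.2014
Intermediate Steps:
B(v, N) = sqrt(-1 + N)
W = -57/50 ≈ -1.1400
(W + B(-8, 6))**2 = (-57/50 + sqrt(-1 + 6))**2 = (-57/50 + sqrt(5))**2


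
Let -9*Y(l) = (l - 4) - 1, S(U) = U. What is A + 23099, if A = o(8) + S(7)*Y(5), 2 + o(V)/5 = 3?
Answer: 23104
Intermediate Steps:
o(V) = 5 (o(V) = -10 + 5*3 = -10 + 15 = 5)
Y(l) = 5/9 - l/9 (Y(l) = -((l - 4) - 1)/9 = -((-4 + l) - 1)/9 = -(-5 + l)/9 = 5/9 - l/9)
A = 5 (A = 5 + 7*(5/9 - 1/9*5) = 5 + 7*(5/9 - 5/9) = 5 + 7*0 = 5 + 0 = 5)
A + 23099 = 5 + 23099 = 23104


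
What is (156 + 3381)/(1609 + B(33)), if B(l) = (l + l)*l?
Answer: 3537/3787 ≈ 0.93398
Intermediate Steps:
B(l) = 2*l² (B(l) = (2*l)*l = 2*l²)
(156 + 3381)/(1609 + B(33)) = (156 + 3381)/(1609 + 2*33²) = 3537/(1609 + 2*1089) = 3537/(1609 + 2178) = 3537/3787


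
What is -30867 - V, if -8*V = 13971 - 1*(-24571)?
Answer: -104197/4 ≈ -26049.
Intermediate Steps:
V = -19271/4 (V = -(13971 - 1*(-24571))/8 = -(13971 + 24571)/8 = -1/8*38542 = -19271/4 ≈ -4817.8)
-30867 - V = -30867 - 1*(-19271/4) = -30867 + 19271/4 = -104197/4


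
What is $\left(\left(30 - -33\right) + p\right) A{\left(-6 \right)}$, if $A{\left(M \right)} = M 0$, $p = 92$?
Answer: $0$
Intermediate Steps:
$A{\left(M \right)} = 0$
$\left(\left(30 - -33\right) + p\right) A{\left(-6 \right)} = \left(\left(30 - -33\right) + 92\right) 0 = \left(\left(30 + 33\right) + 92\right) 0 = \left(63 + 92\right) 0 = 155 \cdot 0 = 0$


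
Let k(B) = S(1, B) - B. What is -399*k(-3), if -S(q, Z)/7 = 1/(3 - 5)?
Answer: -5187/2 ≈ -2593.5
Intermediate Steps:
S(q, Z) = 7/2 (S(q, Z) = -7/(3 - 5) = -7/(-2) = -7*(-½) = 7/2)
k(B) = 7/2 - B
-399*k(-3) = -399*(7/2 - 1*(-3)) = -399*(7/2 + 3) = -399*13/2 = -5187/2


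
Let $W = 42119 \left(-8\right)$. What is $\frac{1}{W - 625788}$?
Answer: $- \frac{1}{962740} \approx -1.0387 \cdot 10^{-6}$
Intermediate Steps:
$W = -336952$
$\frac{1}{W - 625788} = \frac{1}{-336952 - 625788} = \frac{1}{-962740} = - \frac{1}{962740}$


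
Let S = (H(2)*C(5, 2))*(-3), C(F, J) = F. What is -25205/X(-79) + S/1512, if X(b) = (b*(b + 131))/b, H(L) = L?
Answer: -396995/819 ≈ -484.73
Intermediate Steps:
S = -30 (S = (2*5)*(-3) = 10*(-3) = -30)
X(b) = 131 + b (X(b) = (b*(131 + b))/b = 131 + b)
-25205/X(-79) + S/1512 = -25205/(131 - 79) - 30/1512 = -25205/52 - 30*1/1512 = -25205*1/52 - 5/252 = -25205/52 - 5/252 = -396995/819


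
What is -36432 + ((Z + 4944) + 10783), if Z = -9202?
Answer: -29907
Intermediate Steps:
-36432 + ((Z + 4944) + 10783) = -36432 + ((-9202 + 4944) + 10783) = -36432 + (-4258 + 10783) = -36432 + 6525 = -29907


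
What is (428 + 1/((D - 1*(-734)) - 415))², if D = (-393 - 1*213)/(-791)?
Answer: 11719571770094841/63976114225 ≈ 1.8319e+5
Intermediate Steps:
D = 606/791 (D = (-393 - 213)*(-1/791) = -606*(-1/791) = 606/791 ≈ 0.76612)
(428 + 1/((D - 1*(-734)) - 415))² = (428 + 1/((606/791 - 1*(-734)) - 415))² = (428 + 1/((606/791 + 734) - 415))² = (428 + 1/(581200/791 - 415))² = (428 + 1/(252935/791))² = (428 + 791/252935)² = (108256971/252935)² = 11719571770094841/63976114225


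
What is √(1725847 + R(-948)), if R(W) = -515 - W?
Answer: 2*√431570 ≈ 1313.9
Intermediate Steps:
√(1725847 + R(-948)) = √(1725847 + (-515 - 1*(-948))) = √(1725847 + (-515 + 948)) = √(1725847 + 433) = √1726280 = 2*√431570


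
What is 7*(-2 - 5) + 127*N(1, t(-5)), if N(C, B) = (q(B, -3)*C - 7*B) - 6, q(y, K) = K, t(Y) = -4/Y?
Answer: -9516/5 ≈ -1903.2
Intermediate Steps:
N(C, B) = -6 - 7*B - 3*C (N(C, B) = (-3*C - 7*B) - 6 = (-7*B - 3*C) - 6 = -6 - 7*B - 3*C)
7*(-2 - 5) + 127*N(1, t(-5)) = 7*(-2 - 5) + 127*(-6 - (-28)/(-5) - 3*1) = 7*(-7) + 127*(-6 - (-28)*(-1)/5 - 3) = -49 + 127*(-6 - 7*4/5 - 3) = -49 + 127*(-6 - 28/5 - 3) = -49 + 127*(-73/5) = -49 - 9271/5 = -9516/5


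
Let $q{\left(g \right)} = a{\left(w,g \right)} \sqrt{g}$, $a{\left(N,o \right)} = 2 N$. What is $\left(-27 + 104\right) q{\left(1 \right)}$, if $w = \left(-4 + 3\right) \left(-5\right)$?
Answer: $770$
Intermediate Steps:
$w = 5$ ($w = \left(-1\right) \left(-5\right) = 5$)
$q{\left(g \right)} = 10 \sqrt{g}$ ($q{\left(g \right)} = 2 \cdot 5 \sqrt{g} = 10 \sqrt{g}$)
$\left(-27 + 104\right) q{\left(1 \right)} = \left(-27 + 104\right) 10 \sqrt{1} = 77 \cdot 10 \cdot 1 = 77 \cdot 10 = 770$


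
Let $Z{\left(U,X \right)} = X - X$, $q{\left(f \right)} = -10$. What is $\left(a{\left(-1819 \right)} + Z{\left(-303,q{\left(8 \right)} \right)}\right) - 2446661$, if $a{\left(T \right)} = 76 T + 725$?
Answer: $-2584180$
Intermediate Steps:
$Z{\left(U,X \right)} = 0$
$a{\left(T \right)} = 725 + 76 T$
$\left(a{\left(-1819 \right)} + Z{\left(-303,q{\left(8 \right)} \right)}\right) - 2446661 = \left(\left(725 + 76 \left(-1819\right)\right) + 0\right) - 2446661 = \left(\left(725 - 138244\right) + 0\right) - 2446661 = \left(-137519 + 0\right) - 2446661 = -137519 - 2446661 = -2584180$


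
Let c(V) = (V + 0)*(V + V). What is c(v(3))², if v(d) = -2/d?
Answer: 64/81 ≈ 0.79012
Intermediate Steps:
c(V) = 2*V² (c(V) = V*(2*V) = 2*V²)
c(v(3))² = (2*(-2/3)²)² = (2*(-2*⅓)²)² = (2*(-⅔)²)² = (2*(4/9))² = (8/9)² = 64/81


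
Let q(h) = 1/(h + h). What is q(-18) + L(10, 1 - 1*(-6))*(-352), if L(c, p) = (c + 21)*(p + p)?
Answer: -5499649/36 ≈ -1.5277e+5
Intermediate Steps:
q(h) = 1/(2*h)
L(c, p) = 2*p*(21 + c) (L(c, p) = (21 + c)*(2*p) = 2*p*(21 + c))
q(-18) + L(10, 1 - 1*(-6))*(-352) = (½)/(-18) + (2*(1 - 1*(-6))*(21 + 10))*(-352) = (½)*(-1/18) + (2*(1 + 6)*31)*(-352) = -1/36 + (2*7*31)*(-352) = -1/36 + 434*(-352) = -1/36 - 152768 = -5499649/36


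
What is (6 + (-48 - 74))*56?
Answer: -6496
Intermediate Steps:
(6 + (-48 - 74))*56 = (6 - 122)*56 = -116*56 = -6496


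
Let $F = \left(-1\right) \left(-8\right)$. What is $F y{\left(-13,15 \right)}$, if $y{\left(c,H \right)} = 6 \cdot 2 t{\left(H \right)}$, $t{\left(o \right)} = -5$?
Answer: $-480$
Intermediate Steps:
$F = 8$
$y{\left(c,H \right)} = -60$ ($y{\left(c,H \right)} = 6 \cdot 2 \left(-5\right) = 12 \left(-5\right) = -60$)
$F y{\left(-13,15 \right)} = 8 \left(-60\right) = -480$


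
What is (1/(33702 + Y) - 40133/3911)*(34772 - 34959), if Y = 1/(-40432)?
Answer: 10226402318123849/5329282157593 ≈ 1918.9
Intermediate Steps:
Y = -1/40432 ≈ -2.4733e-5
(1/(33702 + Y) - 40133/3911)*(34772 - 34959) = (1/(33702 - 1/40432) - 40133/3911)*(34772 - 34959) = (1/(1362639263/40432) - 40133*1/3911)*(-187) = (40432/1362639263 - 40133/3911)*(-187) = -54686643412427/5329282157593*(-187) = 10226402318123849/5329282157593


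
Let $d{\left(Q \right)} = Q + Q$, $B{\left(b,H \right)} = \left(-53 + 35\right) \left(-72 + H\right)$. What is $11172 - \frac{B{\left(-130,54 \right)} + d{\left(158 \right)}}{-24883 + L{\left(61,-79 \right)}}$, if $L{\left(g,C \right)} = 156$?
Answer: $\frac{276250684}{24727} \approx 11172.0$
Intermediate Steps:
$B{\left(b,H \right)} = 1296 - 18 H$ ($B{\left(b,H \right)} = - 18 \left(-72 + H\right) = 1296 - 18 H$)
$d{\left(Q \right)} = 2 Q$
$11172 - \frac{B{\left(-130,54 \right)} + d{\left(158 \right)}}{-24883 + L{\left(61,-79 \right)}} = 11172 - \frac{\left(1296 - 972\right) + 2 \cdot 158}{-24883 + 156} = 11172 - \frac{\left(1296 - 972\right) + 316}{-24727} = 11172 - \left(324 + 316\right) \left(- \frac{1}{24727}\right) = 11172 - 640 \left(- \frac{1}{24727}\right) = 11172 - - \frac{640}{24727} = 11172 + \frac{640}{24727} = \frac{276250684}{24727}$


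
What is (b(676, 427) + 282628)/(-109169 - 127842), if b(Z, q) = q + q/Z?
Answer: -191345607/160219436 ≈ -1.1943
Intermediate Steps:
(b(676, 427) + 282628)/(-109169 - 127842) = ((427 + 427/676) + 282628)/(-109169 - 127842) = ((427 + 427*(1/676)) + 282628)/(-237011) = ((427 + 427/676) + 282628)*(-1/237011) = (289079/676 + 282628)*(-1/237011) = (191345607/676)*(-1/237011) = -191345607/160219436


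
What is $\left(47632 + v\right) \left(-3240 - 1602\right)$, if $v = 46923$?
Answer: $-457835310$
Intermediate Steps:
$\left(47632 + v\right) \left(-3240 - 1602\right) = \left(47632 + 46923\right) \left(-3240 - 1602\right) = 94555 \left(-4842\right) = -457835310$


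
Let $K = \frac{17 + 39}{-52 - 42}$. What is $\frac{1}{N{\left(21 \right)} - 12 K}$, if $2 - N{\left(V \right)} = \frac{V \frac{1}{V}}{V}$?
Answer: $\frac{987}{8983} \approx 0.10987$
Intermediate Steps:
$K = - \frac{28}{47}$ ($K = \frac{56}{-94} = 56 \left(- \frac{1}{94}\right) = - \frac{28}{47} \approx -0.59575$)
$N{\left(V \right)} = 2 - \frac{1}{V}$ ($N{\left(V \right)} = 2 - \frac{V \frac{1}{V}}{V} = 2 - 1 \frac{1}{V} = 2 - \frac{1}{V}$)
$\frac{1}{N{\left(21 \right)} - 12 K} = \frac{1}{\left(2 - \frac{1}{21}\right) - - \frac{336}{47}} = \frac{1}{\left(2 - \frac{1}{21}\right) + \frac{336}{47}} = \frac{1}{\frac{41}{21} + \frac{336}{47}} = \frac{1}{\frac{8983}{987}} = \frac{987}{8983}$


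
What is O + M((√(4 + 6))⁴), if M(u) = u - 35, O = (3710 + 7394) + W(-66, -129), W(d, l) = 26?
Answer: 11195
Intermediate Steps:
O = 11130 (O = (3710 + 7394) + 26 = 11104 + 26 = 11130)
M(u) = -35 + u
O + M((√(4 + 6))⁴) = 11130 + (-35 + (√(4 + 6))⁴) = 11130 + (-35 + (√10)⁴) = 11130 + (-35 + 100) = 11130 + 65 = 11195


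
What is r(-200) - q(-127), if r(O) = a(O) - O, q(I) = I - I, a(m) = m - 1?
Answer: -1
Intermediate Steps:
a(m) = -1 + m
q(I) = 0
r(O) = -1 (r(O) = (-1 + O) - O = -1)
r(-200) - q(-127) = -1 - 1*0 = -1 + 0 = -1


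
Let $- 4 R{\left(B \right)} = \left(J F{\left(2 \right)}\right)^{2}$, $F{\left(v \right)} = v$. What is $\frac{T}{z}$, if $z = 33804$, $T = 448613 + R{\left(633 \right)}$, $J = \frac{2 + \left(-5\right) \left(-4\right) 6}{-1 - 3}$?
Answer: $\frac{1790731}{135216} \approx 13.243$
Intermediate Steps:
$J = - \frac{61}{2}$ ($J = \frac{2 + 20 \cdot 6}{-4} = \left(2 + 120\right) \left(- \frac{1}{4}\right) = 122 \left(- \frac{1}{4}\right) = - \frac{61}{2} \approx -30.5$)
$R{\left(B \right)} = - \frac{3721}{4}$ ($R{\left(B \right)} = - \frac{\left(\left(- \frac{61}{2}\right) 2\right)^{2}}{4} = - \frac{\left(-61\right)^{2}}{4} = \left(- \frac{1}{4}\right) 3721 = - \frac{3721}{4}$)
$T = \frac{1790731}{4}$ ($T = 448613 - \frac{3721}{4} = \frac{1790731}{4} \approx 4.4768 \cdot 10^{5}$)
$\frac{T}{z} = \frac{1790731}{4 \cdot 33804} = \frac{1790731}{4} \cdot \frac{1}{33804} = \frac{1790731}{135216}$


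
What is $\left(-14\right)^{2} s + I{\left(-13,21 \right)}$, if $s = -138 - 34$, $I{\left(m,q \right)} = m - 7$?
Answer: $-33732$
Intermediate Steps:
$I{\left(m,q \right)} = -7 + m$
$s = -172$
$\left(-14\right)^{2} s + I{\left(-13,21 \right)} = \left(-14\right)^{2} \left(-172\right) - 20 = 196 \left(-172\right) - 20 = -33712 - 20 = -33732$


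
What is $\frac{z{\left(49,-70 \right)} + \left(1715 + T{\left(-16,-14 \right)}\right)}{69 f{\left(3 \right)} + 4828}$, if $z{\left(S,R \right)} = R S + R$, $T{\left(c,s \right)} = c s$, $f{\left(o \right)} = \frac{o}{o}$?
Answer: $- \frac{1561}{4897} \approx -0.31877$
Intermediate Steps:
$f{\left(o \right)} = 1$
$z{\left(S,R \right)} = R + R S$
$\frac{z{\left(49,-70 \right)} + \left(1715 + T{\left(-16,-14 \right)}\right)}{69 f{\left(3 \right)} + 4828} = \frac{- 70 \left(1 + 49\right) + \left(1715 - -224\right)}{69 \cdot 1 + 4828} = \frac{\left(-70\right) 50 + \left(1715 + 224\right)}{69 + 4828} = \frac{-3500 + 1939}{4897} = \left(-1561\right) \frac{1}{4897} = - \frac{1561}{4897}$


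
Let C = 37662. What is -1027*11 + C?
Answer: 26365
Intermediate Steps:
-1027*11 + C = -1027*11 + 37662 = -11297 + 37662 = 26365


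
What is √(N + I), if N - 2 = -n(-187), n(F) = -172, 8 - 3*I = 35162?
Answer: 2*I*√2886 ≈ 107.44*I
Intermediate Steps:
I = -11718 (I = 8/3 - ⅓*35162 = 8/3 - 35162/3 = -11718)
N = 174 (N = 2 - 1*(-172) = 2 + 172 = 174)
√(N + I) = √(174 - 11718) = √(-11544) = 2*I*√2886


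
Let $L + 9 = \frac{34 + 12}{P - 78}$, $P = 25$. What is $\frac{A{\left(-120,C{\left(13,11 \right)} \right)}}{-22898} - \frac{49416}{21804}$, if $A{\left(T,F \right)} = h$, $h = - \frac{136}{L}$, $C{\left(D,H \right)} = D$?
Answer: $- \frac{24664420054}{10879881659} \approx -2.267$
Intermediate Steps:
$L = - \frac{523}{53}$ ($L = -9 + \frac{34 + 12}{25 - 78} = -9 + \frac{46}{-53} = -9 + 46 \left(- \frac{1}{53}\right) = -9 - \frac{46}{53} = - \frac{523}{53} \approx -9.8679$)
$h = \frac{7208}{523}$ ($h = - \frac{136}{- \frac{523}{53}} = \left(-136\right) \left(- \frac{53}{523}\right) = \frac{7208}{523} \approx 13.782$)
$A{\left(T,F \right)} = \frac{7208}{523}$
$\frac{A{\left(-120,C{\left(13,11 \right)} \right)}}{-22898} - \frac{49416}{21804} = \frac{7208}{523 \left(-22898\right)} - \frac{49416}{21804} = \frac{7208}{523} \left(- \frac{1}{22898}\right) - \frac{4118}{1817} = - \frac{3604}{5987827} - \frac{4118}{1817} = - \frac{24664420054}{10879881659}$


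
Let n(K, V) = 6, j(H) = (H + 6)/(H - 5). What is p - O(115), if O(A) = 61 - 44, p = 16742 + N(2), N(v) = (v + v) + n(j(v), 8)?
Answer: 16735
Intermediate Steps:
j(H) = (6 + H)/(-5 + H)
N(v) = 6 + 2*v (N(v) = (v + v) + 6 = 2*v + 6 = 6 + 2*v)
p = 16752 (p = 16742 + (6 + 2*2) = 16742 + (6 + 4) = 16742 + 10 = 16752)
O(A) = 17
p - O(115) = 16752 - 1*17 = 16752 - 17 = 16735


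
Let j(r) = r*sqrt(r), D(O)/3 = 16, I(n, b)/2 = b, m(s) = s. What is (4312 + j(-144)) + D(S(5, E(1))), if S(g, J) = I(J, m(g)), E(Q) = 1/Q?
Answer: 4360 - 1728*I ≈ 4360.0 - 1728.0*I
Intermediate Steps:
I(n, b) = 2*b
S(g, J) = 2*g
D(O) = 48 (D(O) = 3*16 = 48)
j(r) = r**(3/2)
(4312 + j(-144)) + D(S(5, E(1))) = (4312 + (-144)**(3/2)) + 48 = (4312 - 1728*I) + 48 = 4360 - 1728*I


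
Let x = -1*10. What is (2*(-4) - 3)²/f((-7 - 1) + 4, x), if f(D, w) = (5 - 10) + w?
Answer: -121/15 ≈ -8.0667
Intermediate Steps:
x = -10
f(D, w) = -5 + w
(2*(-4) - 3)²/f((-7 - 1) + 4, x) = (2*(-4) - 3)²/(-5 - 10) = (-8 - 3)²/(-15) = (-11)²*(-1/15) = 121*(-1/15) = -121/15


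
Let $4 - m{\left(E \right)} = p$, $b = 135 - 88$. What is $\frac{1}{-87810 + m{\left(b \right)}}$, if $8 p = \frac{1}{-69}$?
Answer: $- \frac{552}{48468911} \approx -1.1389 \cdot 10^{-5}$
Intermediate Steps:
$p = - \frac{1}{552}$ ($p = \frac{1}{8 \left(-69\right)} = \frac{1}{8} \left(- \frac{1}{69}\right) = - \frac{1}{552} \approx -0.0018116$)
$b = 47$
$m{\left(E \right)} = \frac{2209}{552}$ ($m{\left(E \right)} = 4 - - \frac{1}{552} = 4 + \frac{1}{552} = \frac{2209}{552}$)
$\frac{1}{-87810 + m{\left(b \right)}} = \frac{1}{-87810 + \frac{2209}{552}} = \frac{1}{- \frac{48468911}{552}} = - \frac{552}{48468911}$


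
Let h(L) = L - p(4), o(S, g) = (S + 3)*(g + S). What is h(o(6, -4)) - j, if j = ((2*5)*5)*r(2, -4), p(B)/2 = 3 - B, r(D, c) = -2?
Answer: 120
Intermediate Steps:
o(S, g) = (3 + S)*(S + g)
p(B) = 6 - 2*B (p(B) = 2*(3 - B) = 6 - 2*B)
h(L) = 2 + L (h(L) = L - (6 - 2*4) = L - (6 - 8) = L - 1*(-2) = L + 2 = 2 + L)
j = -100 (j = ((2*5)*5)*(-2) = (10*5)*(-2) = 50*(-2) = -100)
h(o(6, -4)) - j = (2 + (6² + 3*6 + 3*(-4) + 6*(-4))) - 1*(-100) = (2 + (36 + 18 - 12 - 24)) + 100 = (2 + 18) + 100 = 20 + 100 = 120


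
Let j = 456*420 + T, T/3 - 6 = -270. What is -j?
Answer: -190728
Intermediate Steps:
T = -792 (T = 18 + 3*(-270) = 18 - 810 = -792)
j = 190728 (j = 456*420 - 792 = 191520 - 792 = 190728)
-j = -1*190728 = -190728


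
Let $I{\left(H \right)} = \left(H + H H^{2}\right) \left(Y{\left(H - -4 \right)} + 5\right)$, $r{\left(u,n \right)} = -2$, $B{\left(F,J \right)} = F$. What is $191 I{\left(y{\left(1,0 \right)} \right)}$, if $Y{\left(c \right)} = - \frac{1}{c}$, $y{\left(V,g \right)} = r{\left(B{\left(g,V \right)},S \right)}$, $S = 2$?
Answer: $-8595$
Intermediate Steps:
$y{\left(V,g \right)} = -2$
$I{\left(H \right)} = \left(5 - \frac{1}{4 + H}\right) \left(H + H^{3}\right)$ ($I{\left(H \right)} = \left(H + H H^{2}\right) \left(- \frac{1}{H - -4} + 5\right) = \left(H + H^{3}\right) \left(- \frac{1}{H + 4} + 5\right) = \left(H + H^{3}\right) \left(- \frac{1}{4 + H} + 5\right) = \left(H + H^{3}\right) \left(5 - \frac{1}{4 + H}\right) = \left(5 - \frac{1}{4 + H}\right) \left(H + H^{3}\right)$)
$191 I{\left(y{\left(1,0 \right)} \right)} = 191 \left(- \frac{2 \left(-1 - \left(-2\right)^{2} + 5 \left(1 + \left(-2\right)^{2}\right) \left(4 - 2\right)\right)}{4 - 2}\right) = 191 \left(- \frac{2 \left(-1 - 4 + 5 \left(1 + 4\right) 2\right)}{2}\right) = 191 \left(\left(-2\right) \frac{1}{2} \left(-1 - 4 + 5 \cdot 5 \cdot 2\right)\right) = 191 \left(\left(-2\right) \frac{1}{2} \left(-1 - 4 + 50\right)\right) = 191 \left(\left(-2\right) \frac{1}{2} \cdot 45\right) = 191 \left(-45\right) = -8595$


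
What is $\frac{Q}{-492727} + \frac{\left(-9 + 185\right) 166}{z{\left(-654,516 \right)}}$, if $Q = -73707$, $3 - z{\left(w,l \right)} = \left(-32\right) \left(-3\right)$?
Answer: $- \frac{14388657281}{45823611} \approx -314.0$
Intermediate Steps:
$z{\left(w,l \right)} = -93$ ($z{\left(w,l \right)} = 3 - \left(-32\right) \left(-3\right) = 3 - 96 = -93$)
$\frac{Q}{-492727} + \frac{\left(-9 + 185\right) 166}{z{\left(-654,516 \right)}} = - \frac{73707}{-492727} + \frac{\left(-9 + 185\right) 166}{-93} = \left(-73707\right) \left(- \frac{1}{492727}\right) + 176 \cdot 166 \left(- \frac{1}{93}\right) = \frac{73707}{492727} + 29216 \left(- \frac{1}{93}\right) = \frac{73707}{492727} - \frac{29216}{93} = - \frac{14388657281}{45823611}$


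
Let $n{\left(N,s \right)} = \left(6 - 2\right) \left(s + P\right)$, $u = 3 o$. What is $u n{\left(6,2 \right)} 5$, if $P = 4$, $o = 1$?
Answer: $360$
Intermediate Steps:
$u = 3$ ($u = 3 \cdot 1 = 3$)
$n{\left(N,s \right)} = 16 + 4 s$ ($n{\left(N,s \right)} = \left(6 - 2\right) \left(s + 4\right) = 4 \left(4 + s\right) = 16 + 4 s$)
$u n{\left(6,2 \right)} 5 = 3 \left(16 + 4 \cdot 2\right) 5 = 3 \left(16 + 8\right) 5 = 3 \cdot 24 \cdot 5 = 72 \cdot 5 = 360$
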